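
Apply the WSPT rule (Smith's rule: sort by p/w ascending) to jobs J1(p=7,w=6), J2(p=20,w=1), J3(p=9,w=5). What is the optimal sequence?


WSPT (Smith's rule): sort by p/w ascending
  J1: p/w = 7/6 = 1.167
  J3: p/w = 9/5 = 1.800
  J2: p/w = 20/1 = 20.000
Order: J1 → J3 → J2


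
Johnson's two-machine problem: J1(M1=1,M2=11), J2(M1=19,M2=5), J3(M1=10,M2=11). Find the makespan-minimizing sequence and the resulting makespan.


Johnson's rule:
Group 1 (M1≤M2, sort by M1): ['J1', 'J3']
Group 2 (M1>M2, sort desc M2): ['J2']
Sequence: J1 → J3 → J2
Makespan calculation:
  J1: M1 done=1, M2 done=12
  J3: M1 done=11, M2 done=23
  J2: M1 done=30, M2 done=35
= Sequence: J1 → J3 → J2, Makespan: 35


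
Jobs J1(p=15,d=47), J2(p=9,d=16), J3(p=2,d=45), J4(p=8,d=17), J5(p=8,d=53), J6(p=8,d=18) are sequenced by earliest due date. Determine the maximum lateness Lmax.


EDD order: J2 → J4 → J6 → J3 → J1 → J5
Completion and lateness:
  J2: C=9, d=16, L=9-16=-7
  J4: C=17, d=17, L=17-17=0
  J6: C=25, d=18, L=25-18=7
  J3: C=27, d=45, L=27-45=-18
  J1: C=42, d=47, L=42-47=-5
  J5: C=50, d=53, L=50-53=-3
Lmax = max(-7, 0, 7, -18, -5, -3)
= 7


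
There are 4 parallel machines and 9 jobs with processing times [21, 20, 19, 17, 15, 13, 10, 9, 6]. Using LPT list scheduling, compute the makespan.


Jobs (LPT sorted): [21, 20, 19, 17, 15, 13, 10, 9, 6]
Machines: 4
  J=21 → Machine 1 (load: 0+21=21)
  J=20 → Machine 2 (load: 0+20=20)
  J=19 → Machine 3 (load: 0+19=19)
  J=17 → Machine 4 (load: 0+17=17)
  J=15 → Machine 4 (load: 17+15=32)
  J=13 → Machine 3 (load: 19+13=32)
  J=10 → Machine 2 (load: 20+10=30)
  J=9 → Machine 1 (load: 21+9=30)
  J=6 → Machine 1 (load: 30+6=36)
Machine loads: [36, 30, 32, 32]
Makespan = max = 36 time units


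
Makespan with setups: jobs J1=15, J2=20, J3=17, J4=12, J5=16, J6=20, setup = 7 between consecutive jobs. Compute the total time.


Makespan = Σ processing + (n-1) × setup
= (15 + 20 + 17 + 12 + 16 + 20) + (6-1)×7
= 100 + 35
= 135 time units


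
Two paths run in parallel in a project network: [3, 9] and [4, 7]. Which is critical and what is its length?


Path A: 3 + 9 = 12
Path B: 4 + 7 = 11
Critical path = longest = max(12, 11)
= 12 (Path A)


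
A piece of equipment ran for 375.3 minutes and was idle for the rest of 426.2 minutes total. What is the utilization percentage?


Utilization = busy / total × 100
= 375.3 / 426.2 × 100
= 88.1%


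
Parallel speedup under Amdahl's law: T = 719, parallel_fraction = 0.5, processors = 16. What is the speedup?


Amdahl's law: T_p = T × ((1-p) + p/N)
= 719 × ((1-0.5) + 0.5/16)
= 719 × (0.50 + 0.0312)
= 719 × 0.5312
= 381.97
Speedup = 719/381.97
= 1.88×


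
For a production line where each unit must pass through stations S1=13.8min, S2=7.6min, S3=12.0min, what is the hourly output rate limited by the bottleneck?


Bottleneck = longest station time
Station times: [13.8, 7.6, 12.0]
Max = 13.8 min
Rate = 60 / 13.8
= 4.35 units/hour (bottleneck: 13.8min)


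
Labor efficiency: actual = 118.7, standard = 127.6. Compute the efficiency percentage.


Efficiency = (actual / standard) × 100
= (118.7 / 127.6) × 100
= 93.0%


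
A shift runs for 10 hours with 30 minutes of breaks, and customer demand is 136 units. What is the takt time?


Available = 10×60 - 30 = 570 min
Takt time = 570 / 136
= 4.19 min/unit


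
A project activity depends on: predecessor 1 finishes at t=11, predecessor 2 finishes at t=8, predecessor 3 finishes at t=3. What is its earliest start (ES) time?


ES = max of all predecessor completion times
Predecessors: [11, 8, 3]
ES = max(11, 8, 3)
= 11


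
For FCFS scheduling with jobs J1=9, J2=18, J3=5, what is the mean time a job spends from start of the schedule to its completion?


Completion times:
  J1: completes at 9
  J2: completes at 27
  J3: completes at 32
Sum = 68
Average = 68/3
= 22.67


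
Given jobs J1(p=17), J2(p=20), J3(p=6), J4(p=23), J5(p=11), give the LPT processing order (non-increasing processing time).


LPT: sort by longest processing time first
  J4: p=23
  J2: p=20
  J1: p=17
  J5: p=11
  J3: p=6
Order: J4 → J2 → J1 → J5 → J3


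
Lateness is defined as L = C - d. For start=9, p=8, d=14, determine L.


Completion = 9 + 8 = 17
Lateness = C - d = 17 - 14
= 3


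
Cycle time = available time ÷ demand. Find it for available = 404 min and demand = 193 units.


Cycle time = available time / demand
= 404 / 193
= 2.09 min/unit


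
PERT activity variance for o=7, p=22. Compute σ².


σ² = ((p - o) / 6)² = (p - o)² / 36
= (22 - 7)² / 36
= 15² / 36
= 225 / 36
= 6.2500


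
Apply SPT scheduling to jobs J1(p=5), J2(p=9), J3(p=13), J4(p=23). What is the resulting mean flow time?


SPT order: J1 → J2 → J3 → J4
Completion times:
  J1: C=5
  J2: C=14
  J3: C=27
  J4: C=50
Sum = 96, n = 4
Mean flow = 96/4
= 24.00


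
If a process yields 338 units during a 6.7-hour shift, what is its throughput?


Throughput = units / time
= 338 / 6.7
= 50.4 units/hour


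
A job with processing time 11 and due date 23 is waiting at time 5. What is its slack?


Slack = due - current_time - processing
= 23 - 5 - 11
= 7


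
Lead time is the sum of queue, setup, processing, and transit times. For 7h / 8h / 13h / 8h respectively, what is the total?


Lead time = queue + setup + processing + transit
= 7 + 8 + 13 + 8
= 36 hours


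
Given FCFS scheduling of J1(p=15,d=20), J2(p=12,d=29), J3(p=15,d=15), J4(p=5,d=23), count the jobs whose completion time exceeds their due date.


Completion vs due date:
  J1: C=15, d=20 → on time
  J2: C=27, d=29 → on time
  J3: C=42, d=15 → TARDY
  J4: C=47, d=23 → TARDY
Tardy jobs: J3, J4
Count = 2


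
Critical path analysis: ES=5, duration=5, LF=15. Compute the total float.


EF = ES + duration = 5 + 5 = 10
LS = LF - duration = 15 - 5 = 10
Total Float = LF - EF = 15 - 10
(or LS - ES = 10 - 5)
= 5


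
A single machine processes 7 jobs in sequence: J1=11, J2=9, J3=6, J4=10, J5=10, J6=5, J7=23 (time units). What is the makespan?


Sequential makespan: sum all processing times
= 11 + 9 + 6 + 10 + 10 + 5 + 23
= 74 time units


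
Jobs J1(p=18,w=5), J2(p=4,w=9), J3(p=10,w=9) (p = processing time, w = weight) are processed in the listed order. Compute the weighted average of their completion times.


Completion times:
  J1: C=18, w×C=5×18=90
  J2: C=22, w×C=9×22=198
  J3: C=32, w×C=9×32=288
Sum w×C = 576
Sum w = 23
Weighted avg = 576/23
= 25.04


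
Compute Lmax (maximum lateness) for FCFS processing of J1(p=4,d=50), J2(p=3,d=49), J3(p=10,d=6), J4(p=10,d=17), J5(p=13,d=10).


Lateness per job (L = C - d):
  J1: C=4, d=50, L=-46
  J2: C=7, d=49, L=-42
  J3: C=17, d=6, L=11
  J4: C=27, d=17, L=10
  J5: C=40, d=10, L=30
Lmax = max(-46, -42, 11, 10, 30)
= 30


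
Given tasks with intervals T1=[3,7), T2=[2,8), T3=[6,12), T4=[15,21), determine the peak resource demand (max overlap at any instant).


Check each time point for overlaps:
  t=6: 3 tasks active (T1, T2, T3)
Max concurrent = 3


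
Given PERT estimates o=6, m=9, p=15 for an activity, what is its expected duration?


te = (o + 4m + p) / 6
= (6 + 4×9 + 15) / 6
= (6 + 36 + 15) / 6
= 57 / 6
= 9.50


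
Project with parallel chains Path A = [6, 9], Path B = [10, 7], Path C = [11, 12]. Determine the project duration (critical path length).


Path A: 6 + 9 = 15
Path B: 10 + 7 = 17
Path C: 11 + 12 = 23
Critical path = longest = max(15, 17, 23)
= 23 (Path C)


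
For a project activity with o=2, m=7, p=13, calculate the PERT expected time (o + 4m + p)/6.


te = (o + 4m + p) / 6
= (2 + 4×7 + 13) / 6
= (2 + 28 + 13) / 6
= 43 / 6
= 7.17


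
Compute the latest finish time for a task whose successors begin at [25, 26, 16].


LF = min of all successor start times
Successors start at: [25, 26, 16]
LF = min(25, 26, 16)
= 16


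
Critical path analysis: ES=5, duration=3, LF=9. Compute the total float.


EF = ES + duration = 5 + 3 = 8
LS = LF - duration = 9 - 3 = 6
Total Float = LF - EF = 9 - 8
(or LS - ES = 6 - 5)
= 1


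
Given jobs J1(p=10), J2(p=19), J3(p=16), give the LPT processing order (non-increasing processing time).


LPT: sort by longest processing time first
  J2: p=19
  J3: p=16
  J1: p=10
Order: J2 → J3 → J1


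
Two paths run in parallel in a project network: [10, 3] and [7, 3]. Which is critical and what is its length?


Path A: 10 + 3 = 13
Path B: 7 + 3 = 10
Critical path = longest = max(13, 10)
= 13 (Path A)


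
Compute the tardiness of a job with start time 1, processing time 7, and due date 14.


Completion = start + processing = 1 + 7 = 8
Tardiness = max(0, C - d) = max(0, 8 - 14)
= max(0, -6)
= 0


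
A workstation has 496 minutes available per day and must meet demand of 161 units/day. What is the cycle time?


Cycle time = available time / demand
= 496 / 161
= 3.08 min/unit


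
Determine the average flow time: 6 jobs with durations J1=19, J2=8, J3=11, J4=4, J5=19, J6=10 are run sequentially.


Completion times:
  J1: completes at 19
  J2: completes at 27
  J3: completes at 38
  J4: completes at 42
  J5: completes at 61
  J6: completes at 71
Sum = 258
Average = 258/6
= 43.00


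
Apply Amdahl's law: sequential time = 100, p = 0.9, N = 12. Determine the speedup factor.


Amdahl's law: T_p = T × ((1-p) + p/N)
= 100 × ((1-0.9) + 0.9/12)
= 100 × (0.10 + 0.0750)
= 100 × 0.1750
= 17.50
Speedup = 100/17.50
= 5.71×


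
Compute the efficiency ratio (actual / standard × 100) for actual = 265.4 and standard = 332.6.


Efficiency = (actual / standard) × 100
= (265.4 / 332.6) × 100
= 79.8%


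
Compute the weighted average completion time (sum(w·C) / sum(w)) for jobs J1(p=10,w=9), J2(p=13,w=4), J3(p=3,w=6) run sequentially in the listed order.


Completion times:
  J1: C=10, w×C=9×10=90
  J2: C=23, w×C=4×23=92
  J3: C=26, w×C=6×26=156
Sum w×C = 338
Sum w = 19
Weighted avg = 338/19
= 17.79


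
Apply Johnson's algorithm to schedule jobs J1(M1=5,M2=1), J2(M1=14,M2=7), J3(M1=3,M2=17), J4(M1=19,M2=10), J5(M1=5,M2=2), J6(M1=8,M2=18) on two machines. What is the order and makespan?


Johnson's rule:
Group 1 (M1≤M2, sort by M1): ['J3', 'J6']
Group 2 (M1>M2, sort desc M2): ['J4', 'J2', 'J5', 'J1']
Sequence: J3 → J6 → J4 → J2 → J5 → J1
Makespan calculation:
  J3: M1 done=3, M2 done=20
  J6: M1 done=11, M2 done=38
  J4: M1 done=30, M2 done=48
  J2: M1 done=44, M2 done=55
  J5: M1 done=49, M2 done=57
  J1: M1 done=54, M2 done=58
= Sequence: J3 → J6 → J4 → J2 → J5 → J1, Makespan: 58


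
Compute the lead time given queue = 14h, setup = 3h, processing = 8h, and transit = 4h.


Lead time = queue + setup + processing + transit
= 14 + 3 + 8 + 4
= 29 hours


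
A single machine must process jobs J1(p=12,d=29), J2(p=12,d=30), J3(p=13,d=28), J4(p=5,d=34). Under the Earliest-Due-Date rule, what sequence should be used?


EDD: sort by earliest due date
  J3: d=28, p=13
  J1: d=29, p=12
  J2: d=30, p=12
  J4: d=34, p=5
Order: J3 → J1 → J2 → J4


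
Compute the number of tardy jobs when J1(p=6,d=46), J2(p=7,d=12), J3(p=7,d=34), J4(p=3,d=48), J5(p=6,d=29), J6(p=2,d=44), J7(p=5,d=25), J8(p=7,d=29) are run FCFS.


Completion vs due date:
  J1: C=6, d=46 → on time
  J2: C=13, d=12 → TARDY
  J3: C=20, d=34 → on time
  J4: C=23, d=48 → on time
  J5: C=29, d=29 → on time
  J6: C=31, d=44 → on time
  J7: C=36, d=25 → TARDY
  J8: C=43, d=29 → TARDY
Tardy jobs: J2, J7, J8
Count = 3


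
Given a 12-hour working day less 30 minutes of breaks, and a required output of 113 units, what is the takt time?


Available = 12×60 - 30 = 690 min
Takt time = 690 / 113
= 6.11 min/unit


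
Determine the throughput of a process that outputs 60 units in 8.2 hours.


Throughput = units / time
= 60 / 8.2
= 7.3 units/hour


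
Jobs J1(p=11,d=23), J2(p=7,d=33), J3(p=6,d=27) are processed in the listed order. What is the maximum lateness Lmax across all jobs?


Lateness per job (L = C - d):
  J1: C=11, d=23, L=-12
  J2: C=18, d=33, L=-15
  J3: C=24, d=27, L=-3
Lmax = max(-12, -15, -3)
= -3


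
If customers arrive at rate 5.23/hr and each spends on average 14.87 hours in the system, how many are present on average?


Little's law: L = λ × W
= 5.23 × 14.87
= 77.77


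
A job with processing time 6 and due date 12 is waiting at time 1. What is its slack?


Slack = due - current_time - processing
= 12 - 1 - 6
= 5


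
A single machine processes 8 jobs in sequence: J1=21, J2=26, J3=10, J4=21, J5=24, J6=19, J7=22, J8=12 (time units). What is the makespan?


Sequential makespan: sum all processing times
= 21 + 26 + 10 + 21 + 24 + 19 + 22 + 12
= 155 time units


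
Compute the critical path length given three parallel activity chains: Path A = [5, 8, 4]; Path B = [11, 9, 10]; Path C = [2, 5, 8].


Path A: 5 + 8 + 4 = 17
Path B: 11 + 9 + 10 = 30
Path C: 2 + 5 + 8 = 15
Critical path = longest = max(17, 30, 15)
= 30 (Path B)


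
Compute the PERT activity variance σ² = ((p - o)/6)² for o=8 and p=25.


σ² = ((p - o) / 6)² = (p - o)² / 36
= (25 - 8)² / 36
= 17² / 36
= 289 / 36
= 8.0278


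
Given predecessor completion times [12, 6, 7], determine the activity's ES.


ES = max of all predecessor completion times
Predecessors: [12, 6, 7]
ES = max(12, 6, 7)
= 12


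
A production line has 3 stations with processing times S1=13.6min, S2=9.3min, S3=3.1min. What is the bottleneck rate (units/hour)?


Bottleneck = longest station time
Station times: [13.6, 9.3, 3.1]
Max = 13.6 min
Rate = 60 / 13.6
= 4.41 units/hour (bottleneck: 13.6min)


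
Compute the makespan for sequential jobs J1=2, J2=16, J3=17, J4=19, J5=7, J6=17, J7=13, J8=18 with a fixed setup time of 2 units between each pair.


Makespan = Σ processing + (n-1) × setup
= (2 + 16 + 17 + 19 + 7 + 17 + 13 + 18) + (8-1)×2
= 109 + 14
= 123 time units


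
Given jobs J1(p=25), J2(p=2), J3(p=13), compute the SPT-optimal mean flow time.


SPT order: J2 → J3 → J1
Completion times:
  J2: C=2
  J3: C=15
  J1: C=40
Sum = 57, n = 3
Mean flow = 57/3
= 19.00


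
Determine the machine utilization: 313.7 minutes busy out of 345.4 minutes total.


Utilization = busy / total × 100
= 313.7 / 345.4 × 100
= 90.8%


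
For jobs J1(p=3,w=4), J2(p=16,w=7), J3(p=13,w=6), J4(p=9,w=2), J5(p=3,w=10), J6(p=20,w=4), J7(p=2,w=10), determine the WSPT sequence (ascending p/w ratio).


WSPT (Smith's rule): sort by p/w ascending
  J7: p/w = 2/10 = 0.200
  J5: p/w = 3/10 = 0.300
  J1: p/w = 3/4 = 0.750
  J3: p/w = 13/6 = 2.167
  J2: p/w = 16/7 = 2.286
  J4: p/w = 9/2 = 4.500
  J6: p/w = 20/4 = 5.000
Order: J7 → J5 → J1 → J3 → J2 → J4 → J6


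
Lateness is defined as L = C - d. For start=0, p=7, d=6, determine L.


Completion = 0 + 7 = 7
Lateness = C - d = 7 - 6
= 1


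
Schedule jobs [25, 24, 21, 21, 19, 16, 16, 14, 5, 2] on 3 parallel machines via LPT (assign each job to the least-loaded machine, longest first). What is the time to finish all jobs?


Jobs (LPT sorted): [25, 24, 21, 21, 19, 16, 16, 14, 5, 2]
Machines: 3
  J=25 → Machine 1 (load: 0+25=25)
  J=24 → Machine 2 (load: 0+24=24)
  J=21 → Machine 3 (load: 0+21=21)
  J=21 → Machine 3 (load: 21+21=42)
  J=19 → Machine 2 (load: 24+19=43)
  J=16 → Machine 1 (load: 25+16=41)
  J=16 → Machine 1 (load: 41+16=57)
  J=14 → Machine 3 (load: 42+14=56)
  J=5 → Machine 2 (load: 43+5=48)
  J=2 → Machine 2 (load: 48+2=50)
Machine loads: [57, 50, 56]
Makespan = max = 57 time units


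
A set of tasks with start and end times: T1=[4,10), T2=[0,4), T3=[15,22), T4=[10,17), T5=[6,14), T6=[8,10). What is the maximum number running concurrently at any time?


Check each time point for overlaps:
  t=8: 3 tasks active (T1, T5, T6)
Max concurrent = 3


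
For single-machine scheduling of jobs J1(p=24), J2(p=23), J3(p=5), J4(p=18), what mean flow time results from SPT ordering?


SPT order: J3 → J4 → J2 → J1
Completion times:
  J3: C=5
  J4: C=23
  J2: C=46
  J1: C=70
Sum = 144, n = 4
Mean flow = 144/4
= 36.00


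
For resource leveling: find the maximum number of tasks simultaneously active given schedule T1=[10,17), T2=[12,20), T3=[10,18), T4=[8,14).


Check each time point for overlaps:
  t=12: 4 tasks active (T1, T2, T3, T4)
Max concurrent = 4


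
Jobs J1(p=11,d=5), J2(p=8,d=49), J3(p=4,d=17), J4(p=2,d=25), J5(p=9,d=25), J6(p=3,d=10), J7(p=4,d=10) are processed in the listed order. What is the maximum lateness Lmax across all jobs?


Lateness per job (L = C - d):
  J1: C=11, d=5, L=6
  J2: C=19, d=49, L=-30
  J3: C=23, d=17, L=6
  J4: C=25, d=25, L=0
  J5: C=34, d=25, L=9
  J6: C=37, d=10, L=27
  J7: C=41, d=10, L=31
Lmax = max(6, -30, 6, 0, 9, 27, 31)
= 31


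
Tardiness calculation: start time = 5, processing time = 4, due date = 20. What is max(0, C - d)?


Completion = start + processing = 5 + 4 = 9
Tardiness = max(0, C - d) = max(0, 9 - 20)
= max(0, -11)
= 0


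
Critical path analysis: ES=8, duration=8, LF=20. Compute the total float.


EF = ES + duration = 8 + 8 = 16
LS = LF - duration = 20 - 8 = 12
Total Float = LF - EF = 20 - 16
(or LS - ES = 12 - 8)
= 4


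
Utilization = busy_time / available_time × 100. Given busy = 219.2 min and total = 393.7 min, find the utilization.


Utilization = busy / total × 100
= 219.2 / 393.7 × 100
= 55.7%


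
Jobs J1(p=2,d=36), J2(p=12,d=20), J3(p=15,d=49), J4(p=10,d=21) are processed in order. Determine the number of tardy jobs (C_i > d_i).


Completion vs due date:
  J1: C=2, d=36 → on time
  J2: C=14, d=20 → on time
  J3: C=29, d=49 → on time
  J4: C=39, d=21 → TARDY
Tardy jobs: J4
Count = 1


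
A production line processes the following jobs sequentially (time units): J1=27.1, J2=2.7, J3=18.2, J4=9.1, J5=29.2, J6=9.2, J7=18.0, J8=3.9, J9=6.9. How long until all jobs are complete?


Sequential makespan: sum all processing times
= 27.1 + 2.7 + 18.2 + 9.1 + 29.2 + 9.2 + 18.0 + 3.9 + 6.9
= 124.3 time units


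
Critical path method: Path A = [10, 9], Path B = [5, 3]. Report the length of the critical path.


Path A: 10 + 9 = 19
Path B: 5 + 3 = 8
Critical path = longest = max(19, 8)
= 19 (Path A)


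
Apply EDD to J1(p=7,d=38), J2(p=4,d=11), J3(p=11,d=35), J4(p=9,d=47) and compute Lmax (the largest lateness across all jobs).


EDD order: J2 → J3 → J1 → J4
Completion and lateness:
  J2: C=4, d=11, L=4-11=-7
  J3: C=15, d=35, L=15-35=-20
  J1: C=22, d=38, L=22-38=-16
  J4: C=31, d=47, L=31-47=-16
Lmax = max(-7, -20, -16, -16)
= -7


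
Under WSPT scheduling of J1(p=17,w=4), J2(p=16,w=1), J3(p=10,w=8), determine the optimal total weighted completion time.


WSPT order (by p/w): J3 → J1 → J2
  J3: C=10, w·C=8×10=80
  J1: C=27, w·C=4×27=108
  J2: C=43, w·C=1×43=43
Σ w·C = 231
= 231


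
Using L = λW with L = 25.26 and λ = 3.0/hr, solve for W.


Little's law: L = λW → W = L / λ
= 25.26 / 3.0
= 8.42 hours


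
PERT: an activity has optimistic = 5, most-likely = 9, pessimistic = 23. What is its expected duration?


te = (o + 4m + p) / 6
= (5 + 4×9 + 23) / 6
= (5 + 36 + 23) / 6
= 64 / 6
= 10.67


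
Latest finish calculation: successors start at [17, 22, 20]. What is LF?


LF = min of all successor start times
Successors start at: [17, 22, 20]
LF = min(17, 22, 20)
= 17


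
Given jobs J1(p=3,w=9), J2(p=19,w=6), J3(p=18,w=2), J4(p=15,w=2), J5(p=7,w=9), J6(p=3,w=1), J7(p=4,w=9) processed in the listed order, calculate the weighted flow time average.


Completion times:
  J1: C=3, w×C=9×3=27
  J2: C=22, w×C=6×22=132
  J3: C=40, w×C=2×40=80
  J4: C=55, w×C=2×55=110
  J5: C=62, w×C=9×62=558
  J6: C=65, w×C=1×65=65
  J7: C=69, w×C=9×69=621
Sum w×C = 1593
Sum w = 38
Weighted avg = 1593/38
= 41.92


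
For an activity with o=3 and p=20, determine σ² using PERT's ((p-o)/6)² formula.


σ² = ((p - o) / 6)² = (p - o)² / 36
= (20 - 3)² / 36
= 17² / 36
= 289 / 36
= 8.0278


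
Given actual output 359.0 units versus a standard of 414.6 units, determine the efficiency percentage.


Efficiency = (actual / standard) × 100
= (359.0 / 414.6) × 100
= 86.6%


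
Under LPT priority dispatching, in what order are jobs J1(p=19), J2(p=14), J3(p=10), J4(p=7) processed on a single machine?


LPT: sort by longest processing time first
  J1: p=19
  J2: p=14
  J3: p=10
  J4: p=7
Order: J1 → J2 → J3 → J4


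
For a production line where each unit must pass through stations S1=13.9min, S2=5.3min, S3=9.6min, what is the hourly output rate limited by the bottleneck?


Bottleneck = longest station time
Station times: [13.9, 5.3, 9.6]
Max = 13.9 min
Rate = 60 / 13.9
= 4.32 units/hour (bottleneck: 13.9min)


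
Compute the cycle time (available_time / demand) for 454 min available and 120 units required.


Cycle time = available time / demand
= 454 / 120
= 3.78 min/unit


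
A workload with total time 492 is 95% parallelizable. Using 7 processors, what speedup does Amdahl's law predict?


Amdahl's law: T_p = T × ((1-p) + p/N)
= 492 × ((1-0.95) + 0.95/7)
= 492 × (0.05 + 0.1357)
= 492 × 0.1857
= 91.37
Speedup = 492/91.37
= 5.38×


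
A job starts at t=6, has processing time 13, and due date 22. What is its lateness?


Completion = 6 + 13 = 19
Lateness = C - d = 19 - 22
= -3


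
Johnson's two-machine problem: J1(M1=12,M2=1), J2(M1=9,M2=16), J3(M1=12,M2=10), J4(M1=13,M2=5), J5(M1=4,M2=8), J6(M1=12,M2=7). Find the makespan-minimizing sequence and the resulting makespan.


Johnson's rule:
Group 1 (M1≤M2, sort by M1): ['J5', 'J2']
Group 2 (M1>M2, sort desc M2): ['J3', 'J6', 'J4', 'J1']
Sequence: J5 → J2 → J3 → J6 → J4 → J1
Makespan calculation:
  J5: M1 done=4, M2 done=12
  J2: M1 done=13, M2 done=29
  J3: M1 done=25, M2 done=39
  J6: M1 done=37, M2 done=46
  J4: M1 done=50, M2 done=55
  J1: M1 done=62, M2 done=63
= Sequence: J5 → J2 → J3 → J6 → J4 → J1, Makespan: 63


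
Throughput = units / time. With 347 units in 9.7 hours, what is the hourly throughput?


Throughput = units / time
= 347 / 9.7
= 35.8 units/hour


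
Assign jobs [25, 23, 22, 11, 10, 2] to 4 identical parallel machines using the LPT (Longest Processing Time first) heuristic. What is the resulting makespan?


Jobs (LPT sorted): [25, 23, 22, 11, 10, 2]
Machines: 4
  J=25 → Machine 1 (load: 0+25=25)
  J=23 → Machine 2 (load: 0+23=23)
  J=22 → Machine 3 (load: 0+22=22)
  J=11 → Machine 4 (load: 0+11=11)
  J=10 → Machine 4 (load: 11+10=21)
  J=2 → Machine 4 (load: 21+2=23)
Machine loads: [25, 23, 22, 23]
Makespan = max = 25 time units


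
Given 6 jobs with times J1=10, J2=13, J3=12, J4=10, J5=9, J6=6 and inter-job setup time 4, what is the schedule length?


Makespan = Σ processing + (n-1) × setup
= (10 + 13 + 12 + 10 + 9 + 6) + (6-1)×4
= 60 + 20
= 80 time units


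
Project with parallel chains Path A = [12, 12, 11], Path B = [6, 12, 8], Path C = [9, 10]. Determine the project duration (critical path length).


Path A: 12 + 12 + 11 = 35
Path B: 6 + 12 + 8 = 26
Path C: 9 + 10 = 19
Critical path = longest = max(35, 26, 19)
= 35 (Path A)


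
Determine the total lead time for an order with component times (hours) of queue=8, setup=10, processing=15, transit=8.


Lead time = queue + setup + processing + transit
= 8 + 10 + 15 + 8
= 41 hours


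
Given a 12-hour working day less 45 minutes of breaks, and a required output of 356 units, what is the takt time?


Available = 12×60 - 45 = 675 min
Takt time = 675 / 356
= 1.90 min/unit


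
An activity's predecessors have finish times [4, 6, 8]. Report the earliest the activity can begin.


ES = max of all predecessor completion times
Predecessors: [4, 6, 8]
ES = max(4, 6, 8)
= 8


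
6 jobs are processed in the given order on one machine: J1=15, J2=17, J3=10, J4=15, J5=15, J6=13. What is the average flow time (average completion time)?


Completion times:
  J1: completes at 15
  J2: completes at 32
  J3: completes at 42
  J4: completes at 57
  J5: completes at 72
  J6: completes at 85
Sum = 303
Average = 303/6
= 50.50


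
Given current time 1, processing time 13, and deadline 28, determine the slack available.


Slack = due - current_time - processing
= 28 - 1 - 13
= 14


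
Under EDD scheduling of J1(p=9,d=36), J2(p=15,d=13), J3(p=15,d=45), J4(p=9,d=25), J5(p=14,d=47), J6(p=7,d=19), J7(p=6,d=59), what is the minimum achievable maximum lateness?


EDD order: J2 → J6 → J4 → J1 → J3 → J5 → J7
Completion and lateness:
  J2: C=15, d=13, L=15-13=2
  J6: C=22, d=19, L=22-19=3
  J4: C=31, d=25, L=31-25=6
  J1: C=40, d=36, L=40-36=4
  J3: C=55, d=45, L=55-45=10
  J5: C=69, d=47, L=69-47=22
  J7: C=75, d=59, L=75-59=16
Lmax = max(2, 3, 6, 4, 10, 22, 16)
= 22


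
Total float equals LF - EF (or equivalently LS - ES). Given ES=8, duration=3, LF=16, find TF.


EF = ES + duration = 8 + 3 = 11
LS = LF - duration = 16 - 3 = 13
Total Float = LF - EF = 16 - 11
(or LS - ES = 13 - 8)
= 5


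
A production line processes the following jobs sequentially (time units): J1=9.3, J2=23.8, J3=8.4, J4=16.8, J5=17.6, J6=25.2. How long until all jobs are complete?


Sequential makespan: sum all processing times
= 9.3 + 23.8 + 8.4 + 16.8 + 17.6 + 25.2
= 101.1 time units


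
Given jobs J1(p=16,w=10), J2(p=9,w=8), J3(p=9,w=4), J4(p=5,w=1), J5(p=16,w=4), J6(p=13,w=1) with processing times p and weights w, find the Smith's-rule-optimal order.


WSPT (Smith's rule): sort by p/w ascending
  J2: p/w = 9/8 = 1.125
  J1: p/w = 16/10 = 1.600
  J3: p/w = 9/4 = 2.250
  J5: p/w = 16/4 = 4.000
  J4: p/w = 5/1 = 5.000
  J6: p/w = 13/1 = 13.000
Order: J2 → J1 → J3 → J5 → J4 → J6


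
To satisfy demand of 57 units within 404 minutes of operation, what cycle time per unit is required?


Cycle time = available time / demand
= 404 / 57
= 7.09 min/unit


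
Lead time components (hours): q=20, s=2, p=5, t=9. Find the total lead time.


Lead time = queue + setup + processing + transit
= 20 + 2 + 5 + 9
= 36 hours


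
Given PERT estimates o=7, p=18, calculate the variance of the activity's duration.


σ² = ((p - o) / 6)² = (p - o)² / 36
= (18 - 7)² / 36
= 11² / 36
= 121 / 36
= 3.3611


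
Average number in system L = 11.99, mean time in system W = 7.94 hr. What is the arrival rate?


Little's law: L = λW → λ = L / W
= 11.99 / 7.94
= 1.51 per hour


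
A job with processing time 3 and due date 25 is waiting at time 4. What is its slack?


Slack = due - current_time - processing
= 25 - 4 - 3
= 18


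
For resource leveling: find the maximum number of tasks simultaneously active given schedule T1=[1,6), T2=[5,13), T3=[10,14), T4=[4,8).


Check each time point for overlaps:
  t=5: 3 tasks active (T1, T2, T4)
Max concurrent = 3


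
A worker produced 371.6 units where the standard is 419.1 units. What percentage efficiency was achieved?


Efficiency = (actual / standard) × 100
= (371.6 / 419.1) × 100
= 88.7%


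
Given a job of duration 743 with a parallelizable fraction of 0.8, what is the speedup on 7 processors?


Amdahl's law: T_p = T × ((1-p) + p/N)
= 743 × ((1-0.8) + 0.8/7)
= 743 × (0.20 + 0.1143)
= 743 × 0.3143
= 233.51
Speedup = 743/233.51
= 3.18×


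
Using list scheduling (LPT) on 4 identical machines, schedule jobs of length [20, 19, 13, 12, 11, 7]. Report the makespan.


Jobs (LPT sorted): [20, 19, 13, 12, 11, 7]
Machines: 4
  J=20 → Machine 1 (load: 0+20=20)
  J=19 → Machine 2 (load: 0+19=19)
  J=13 → Machine 3 (load: 0+13=13)
  J=12 → Machine 4 (load: 0+12=12)
  J=11 → Machine 4 (load: 12+11=23)
  J=7 → Machine 3 (load: 13+7=20)
Machine loads: [20, 19, 20, 23]
Makespan = max = 23 time units


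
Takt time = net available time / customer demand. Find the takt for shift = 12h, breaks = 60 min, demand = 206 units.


Available = 12×60 - 60 = 660 min
Takt time = 660 / 206
= 3.20 min/unit


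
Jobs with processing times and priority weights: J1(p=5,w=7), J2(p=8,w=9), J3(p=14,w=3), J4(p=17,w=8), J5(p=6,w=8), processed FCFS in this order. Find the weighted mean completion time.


Completion times:
  J1: C=5, w×C=7×5=35
  J2: C=13, w×C=9×13=117
  J3: C=27, w×C=3×27=81
  J4: C=44, w×C=8×44=352
  J5: C=50, w×C=8×50=400
Sum w×C = 985
Sum w = 35
Weighted avg = 985/35
= 28.14


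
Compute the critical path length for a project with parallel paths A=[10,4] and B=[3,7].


Path A: 10 + 4 = 14
Path B: 3 + 7 = 10
Critical path = longest = max(14, 10)
= 14 (Path A)


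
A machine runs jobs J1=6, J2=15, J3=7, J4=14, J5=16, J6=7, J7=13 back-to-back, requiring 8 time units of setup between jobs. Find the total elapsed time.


Makespan = Σ processing + (n-1) × setup
= (6 + 15 + 7 + 14 + 16 + 7 + 13) + (7-1)×8
= 78 + 48
= 126 time units


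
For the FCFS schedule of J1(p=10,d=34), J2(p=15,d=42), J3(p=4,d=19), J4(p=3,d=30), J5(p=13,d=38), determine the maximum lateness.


Lateness per job (L = C - d):
  J1: C=10, d=34, L=-24
  J2: C=25, d=42, L=-17
  J3: C=29, d=19, L=10
  J4: C=32, d=30, L=2
  J5: C=45, d=38, L=7
Lmax = max(-24, -17, 10, 2, 7)
= 10


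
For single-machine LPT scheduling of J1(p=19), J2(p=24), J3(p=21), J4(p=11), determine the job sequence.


LPT: sort by longest processing time first
  J2: p=24
  J3: p=21
  J1: p=19
  J4: p=11
Order: J2 → J3 → J1 → J4


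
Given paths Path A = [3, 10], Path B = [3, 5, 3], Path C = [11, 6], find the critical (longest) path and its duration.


Path A: 3 + 10 = 13
Path B: 3 + 5 + 3 = 11
Path C: 11 + 6 = 17
Critical path = longest = max(13, 11, 17)
= 17 (Path C)


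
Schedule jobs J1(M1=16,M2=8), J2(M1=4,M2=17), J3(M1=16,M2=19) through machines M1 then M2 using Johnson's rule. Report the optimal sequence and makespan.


Johnson's rule:
Group 1 (M1≤M2, sort by M1): ['J2', 'J3']
Group 2 (M1>M2, sort desc M2): ['J1']
Sequence: J2 → J3 → J1
Makespan calculation:
  J2: M1 done=4, M2 done=21
  J3: M1 done=20, M2 done=40
  J1: M1 done=36, M2 done=48
= Sequence: J2 → J3 → J1, Makespan: 48


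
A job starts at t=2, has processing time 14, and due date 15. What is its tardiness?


Completion = start + processing = 2 + 14 = 16
Tardiness = max(0, C - d) = max(0, 16 - 15)
= max(0, 1)
= 1


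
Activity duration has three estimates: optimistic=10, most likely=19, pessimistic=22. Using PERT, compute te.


te = (o + 4m + p) / 6
= (10 + 4×19 + 22) / 6
= (10 + 76 + 22) / 6
= 108 / 6
= 18.00


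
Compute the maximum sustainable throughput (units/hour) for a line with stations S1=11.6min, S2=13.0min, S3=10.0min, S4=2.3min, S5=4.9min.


Bottleneck = longest station time
Station times: [11.6, 13.0, 10.0, 2.3, 4.9]
Max = 13.0 min
Rate = 60 / 13.0
= 4.62 units/hour (bottleneck: 13.0min)


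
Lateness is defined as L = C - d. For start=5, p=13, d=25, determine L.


Completion = 5 + 13 = 18
Lateness = C - d = 18 - 25
= -7


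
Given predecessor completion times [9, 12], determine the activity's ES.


ES = max of all predecessor completion times
Predecessors: [9, 12]
ES = max(9, 12)
= 12


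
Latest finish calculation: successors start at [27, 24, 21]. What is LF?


LF = min of all successor start times
Successors start at: [27, 24, 21]
LF = min(27, 24, 21)
= 21


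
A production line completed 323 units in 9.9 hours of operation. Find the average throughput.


Throughput = units / time
= 323 / 9.9
= 32.6 units/hour


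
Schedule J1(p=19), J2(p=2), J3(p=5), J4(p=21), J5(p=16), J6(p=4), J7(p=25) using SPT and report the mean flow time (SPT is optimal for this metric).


SPT order: J2 → J6 → J3 → J5 → J1 → J4 → J7
Completion times:
  J2: C=2
  J6: C=6
  J3: C=11
  J5: C=27
  J1: C=46
  J4: C=67
  J7: C=92
Sum = 251, n = 7
Mean flow = 251/7
= 35.86


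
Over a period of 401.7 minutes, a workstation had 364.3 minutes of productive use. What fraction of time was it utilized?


Utilization = busy / total × 100
= 364.3 / 401.7 × 100
= 90.7%


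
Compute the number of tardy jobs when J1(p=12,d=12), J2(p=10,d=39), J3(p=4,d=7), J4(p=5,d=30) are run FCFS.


Completion vs due date:
  J1: C=12, d=12 → on time
  J2: C=22, d=39 → on time
  J3: C=26, d=7 → TARDY
  J4: C=31, d=30 → TARDY
Tardy jobs: J3, J4
Count = 2


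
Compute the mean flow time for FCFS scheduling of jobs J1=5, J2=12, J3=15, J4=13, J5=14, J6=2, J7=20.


Completion times:
  J1: completes at 5
  J2: completes at 17
  J3: completes at 32
  J4: completes at 45
  J5: completes at 59
  J6: completes at 61
  J7: completes at 81
Sum = 300
Average = 300/7
= 42.86


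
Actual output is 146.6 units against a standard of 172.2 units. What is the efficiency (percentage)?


Efficiency = (actual / standard) × 100
= (146.6 / 172.2) × 100
= 85.1%


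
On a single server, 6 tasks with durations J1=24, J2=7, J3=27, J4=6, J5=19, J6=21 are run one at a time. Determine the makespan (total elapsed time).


Sequential makespan: sum all processing times
= 24 + 7 + 27 + 6 + 19 + 21
= 104 time units


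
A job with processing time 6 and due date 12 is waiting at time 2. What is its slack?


Slack = due - current_time - processing
= 12 - 2 - 6
= 4


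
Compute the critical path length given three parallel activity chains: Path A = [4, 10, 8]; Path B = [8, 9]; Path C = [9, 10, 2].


Path A: 4 + 10 + 8 = 22
Path B: 8 + 9 = 17
Path C: 9 + 10 + 2 = 21
Critical path = longest = max(22, 17, 21)
= 22 (Path A)


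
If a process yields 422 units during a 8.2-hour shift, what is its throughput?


Throughput = units / time
= 422 / 8.2
= 51.5 units/hour


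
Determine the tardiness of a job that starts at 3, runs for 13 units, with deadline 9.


Completion = start + processing = 3 + 13 = 16
Tardiness = max(0, C - d) = max(0, 16 - 9)
= max(0, 7)
= 7


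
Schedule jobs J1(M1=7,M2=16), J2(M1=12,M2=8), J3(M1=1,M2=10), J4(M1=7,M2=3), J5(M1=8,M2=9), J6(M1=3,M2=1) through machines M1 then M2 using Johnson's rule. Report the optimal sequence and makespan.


Johnson's rule:
Group 1 (M1≤M2, sort by M1): ['J3', 'J1', 'J5']
Group 2 (M1>M2, sort desc M2): ['J2', 'J4', 'J6']
Sequence: J3 → J1 → J5 → J2 → J4 → J6
Makespan calculation:
  J3: M1 done=1, M2 done=11
  J1: M1 done=8, M2 done=27
  J5: M1 done=16, M2 done=36
  J2: M1 done=28, M2 done=44
  J4: M1 done=35, M2 done=47
  J6: M1 done=38, M2 done=48
= Sequence: J3 → J1 → J5 → J2 → J4 → J6, Makespan: 48


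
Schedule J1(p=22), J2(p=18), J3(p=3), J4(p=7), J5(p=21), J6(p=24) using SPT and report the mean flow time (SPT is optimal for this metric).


SPT order: J3 → J4 → J2 → J5 → J1 → J6
Completion times:
  J3: C=3
  J4: C=10
  J2: C=28
  J5: C=49
  J1: C=71
  J6: C=95
Sum = 256, n = 6
Mean flow = 256/6
= 42.67


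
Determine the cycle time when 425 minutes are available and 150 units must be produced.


Cycle time = available time / demand
= 425 / 150
= 2.83 min/unit


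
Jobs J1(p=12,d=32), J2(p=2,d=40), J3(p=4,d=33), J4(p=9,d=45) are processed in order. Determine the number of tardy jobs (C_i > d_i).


Completion vs due date:
  J1: C=12, d=32 → on time
  J2: C=14, d=40 → on time
  J3: C=18, d=33 → on time
  J4: C=27, d=45 → on time
Tardy jobs: none
Count = 0


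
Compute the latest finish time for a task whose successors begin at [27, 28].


LF = min of all successor start times
Successors start at: [27, 28]
LF = min(27, 28)
= 27


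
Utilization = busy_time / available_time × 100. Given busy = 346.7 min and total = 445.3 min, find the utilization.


Utilization = busy / total × 100
= 346.7 / 445.3 × 100
= 77.9%


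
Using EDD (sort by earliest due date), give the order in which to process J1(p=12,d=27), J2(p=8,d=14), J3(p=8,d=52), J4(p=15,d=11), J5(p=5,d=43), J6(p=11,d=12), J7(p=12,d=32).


EDD: sort by earliest due date
  J4: d=11, p=15
  J6: d=12, p=11
  J2: d=14, p=8
  J1: d=27, p=12
  J7: d=32, p=12
  J5: d=43, p=5
  J3: d=52, p=8
Order: J4 → J6 → J2 → J1 → J7 → J5 → J3


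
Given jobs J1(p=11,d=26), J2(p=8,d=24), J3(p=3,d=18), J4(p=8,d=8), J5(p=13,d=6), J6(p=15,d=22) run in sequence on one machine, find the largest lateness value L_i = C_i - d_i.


Lateness per job (L = C - d):
  J1: C=11, d=26, L=-15
  J2: C=19, d=24, L=-5
  J3: C=22, d=18, L=4
  J4: C=30, d=8, L=22
  J5: C=43, d=6, L=37
  J6: C=58, d=22, L=36
Lmax = max(-15, -5, 4, 22, 37, 36)
= 37


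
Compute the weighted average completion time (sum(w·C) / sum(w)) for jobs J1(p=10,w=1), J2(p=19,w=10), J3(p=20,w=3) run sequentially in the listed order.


Completion times:
  J1: C=10, w×C=1×10=10
  J2: C=29, w×C=10×29=290
  J3: C=49, w×C=3×49=147
Sum w×C = 447
Sum w = 14
Weighted avg = 447/14
= 31.93


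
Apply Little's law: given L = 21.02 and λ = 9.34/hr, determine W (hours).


Little's law: L = λW → W = L / λ
= 21.02 / 9.34
= 2.25 hours


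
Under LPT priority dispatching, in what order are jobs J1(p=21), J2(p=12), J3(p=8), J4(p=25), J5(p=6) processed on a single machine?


LPT: sort by longest processing time first
  J4: p=25
  J1: p=21
  J2: p=12
  J3: p=8
  J5: p=6
Order: J4 → J1 → J2 → J3 → J5


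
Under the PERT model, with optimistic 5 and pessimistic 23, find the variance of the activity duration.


σ² = ((p - o) / 6)² = (p - o)² / 36
= (23 - 5)² / 36
= 18² / 36
= 324 / 36
= 9.0000


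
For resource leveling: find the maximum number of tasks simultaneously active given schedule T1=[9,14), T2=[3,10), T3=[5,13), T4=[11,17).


Check each time point for overlaps:
  t=9: 3 tasks active (T1, T2, T3)
Max concurrent = 3


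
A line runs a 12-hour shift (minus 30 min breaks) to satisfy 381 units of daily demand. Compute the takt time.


Available = 12×60 - 30 = 690 min
Takt time = 690 / 381
= 1.81 min/unit


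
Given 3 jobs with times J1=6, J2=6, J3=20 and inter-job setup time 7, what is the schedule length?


Makespan = Σ processing + (n-1) × setup
= (6 + 6 + 20) + (3-1)×7
= 32 + 14
= 46 time units


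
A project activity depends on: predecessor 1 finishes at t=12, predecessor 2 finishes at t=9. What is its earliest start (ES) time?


ES = max of all predecessor completion times
Predecessors: [12, 9]
ES = max(12, 9)
= 12


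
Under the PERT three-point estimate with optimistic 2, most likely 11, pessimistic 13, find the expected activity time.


te = (o + 4m + p) / 6
= (2 + 4×11 + 13) / 6
= (2 + 44 + 13) / 6
= 59 / 6
= 9.83


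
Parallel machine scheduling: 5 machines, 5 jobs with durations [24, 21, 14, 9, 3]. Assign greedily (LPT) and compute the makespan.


Jobs (LPT sorted): [24, 21, 14, 9, 3]
Machines: 5
  J=24 → Machine 1 (load: 0+24=24)
  J=21 → Machine 2 (load: 0+21=21)
  J=14 → Machine 3 (load: 0+14=14)
  J=9 → Machine 4 (load: 0+9=9)
  J=3 → Machine 5 (load: 0+3=3)
Machine loads: [24, 21, 14, 9, 3]
Makespan = max = 24 time units


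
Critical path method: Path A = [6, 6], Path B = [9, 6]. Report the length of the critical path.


Path A: 6 + 6 = 12
Path B: 9 + 6 = 15
Critical path = longest = max(12, 15)
= 15 (Path B)


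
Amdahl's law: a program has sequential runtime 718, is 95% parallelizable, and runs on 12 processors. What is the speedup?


Amdahl's law: T_p = T × ((1-p) + p/N)
= 718 × ((1-0.95) + 0.95/12)
= 718 × (0.05 + 0.0792)
= 718 × 0.1292
= 92.74
Speedup = 718/92.74
= 7.74×


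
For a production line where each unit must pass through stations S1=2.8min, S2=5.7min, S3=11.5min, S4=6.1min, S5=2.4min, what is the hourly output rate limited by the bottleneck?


Bottleneck = longest station time
Station times: [2.8, 5.7, 11.5, 6.1, 2.4]
Max = 11.5 min
Rate = 60 / 11.5
= 5.22 units/hour (bottleneck: 11.5min)


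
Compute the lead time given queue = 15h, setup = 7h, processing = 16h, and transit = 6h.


Lead time = queue + setup + processing + transit
= 15 + 7 + 16 + 6
= 44 hours
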